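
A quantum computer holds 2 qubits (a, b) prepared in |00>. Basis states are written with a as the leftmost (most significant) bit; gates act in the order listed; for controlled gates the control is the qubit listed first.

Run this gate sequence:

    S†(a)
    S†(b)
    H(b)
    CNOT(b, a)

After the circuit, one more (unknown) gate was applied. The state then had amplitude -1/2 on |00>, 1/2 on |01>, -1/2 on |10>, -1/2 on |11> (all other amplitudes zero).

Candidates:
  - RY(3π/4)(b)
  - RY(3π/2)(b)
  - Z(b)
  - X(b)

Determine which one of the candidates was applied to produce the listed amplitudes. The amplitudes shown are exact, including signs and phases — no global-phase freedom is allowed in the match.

It was RY(3π/2)(b) that produced the state shown.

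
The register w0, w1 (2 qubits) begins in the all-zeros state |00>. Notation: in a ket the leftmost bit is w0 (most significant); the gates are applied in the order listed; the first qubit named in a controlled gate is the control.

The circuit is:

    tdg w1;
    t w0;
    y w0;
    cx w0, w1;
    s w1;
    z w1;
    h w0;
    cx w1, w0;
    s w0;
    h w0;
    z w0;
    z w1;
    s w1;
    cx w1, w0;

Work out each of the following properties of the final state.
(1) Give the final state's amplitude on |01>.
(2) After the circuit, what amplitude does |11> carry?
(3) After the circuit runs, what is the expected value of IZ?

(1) |01> carries amplitude 1/2 - I/2 in the final state.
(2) The final state's coefficient on |11> equals 1/2 + I/2.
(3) The expectation value of IZ is -1.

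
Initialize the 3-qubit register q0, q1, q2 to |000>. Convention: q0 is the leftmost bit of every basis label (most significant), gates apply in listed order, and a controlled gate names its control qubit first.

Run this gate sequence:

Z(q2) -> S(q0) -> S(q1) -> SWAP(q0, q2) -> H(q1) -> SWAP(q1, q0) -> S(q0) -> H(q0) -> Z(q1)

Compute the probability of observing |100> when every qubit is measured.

The probability of measuring |100> is 1/2.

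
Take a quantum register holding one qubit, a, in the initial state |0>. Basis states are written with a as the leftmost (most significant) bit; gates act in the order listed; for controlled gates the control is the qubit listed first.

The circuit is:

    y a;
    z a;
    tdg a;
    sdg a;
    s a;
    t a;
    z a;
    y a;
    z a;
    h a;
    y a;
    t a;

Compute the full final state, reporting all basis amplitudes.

The final amplitudes are -sqrt(2)*I/2 on |0>, sqrt(2)*exp(3*I*pi/4)/2 on |1>. Key observation: the block from step 1 through step 8 cancels to the identity and can be dropped.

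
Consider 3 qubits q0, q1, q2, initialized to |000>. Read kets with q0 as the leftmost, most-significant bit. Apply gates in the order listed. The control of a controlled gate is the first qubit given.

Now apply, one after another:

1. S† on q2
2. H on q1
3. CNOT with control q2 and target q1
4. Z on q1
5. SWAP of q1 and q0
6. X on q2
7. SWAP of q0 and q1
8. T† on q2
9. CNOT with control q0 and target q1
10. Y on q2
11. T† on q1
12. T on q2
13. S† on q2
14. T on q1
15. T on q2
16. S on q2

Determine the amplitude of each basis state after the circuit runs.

The resulting statevector has amplitude -sqrt(2)*exp(I*pi/4)/2 on |000>, sqrt(2)*exp(I*pi/4)/2 on |010>, and 0 on every other basis state.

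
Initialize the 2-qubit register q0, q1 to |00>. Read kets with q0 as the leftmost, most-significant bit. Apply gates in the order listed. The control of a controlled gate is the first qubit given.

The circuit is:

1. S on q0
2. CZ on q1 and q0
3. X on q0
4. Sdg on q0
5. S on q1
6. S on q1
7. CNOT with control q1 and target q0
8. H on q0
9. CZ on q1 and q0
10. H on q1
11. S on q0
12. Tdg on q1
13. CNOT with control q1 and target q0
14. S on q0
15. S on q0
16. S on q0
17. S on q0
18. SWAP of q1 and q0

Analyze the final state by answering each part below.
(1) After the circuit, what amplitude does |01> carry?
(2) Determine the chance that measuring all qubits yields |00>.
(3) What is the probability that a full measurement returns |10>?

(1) |01> carries amplitude -1/2 in the final state.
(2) The probability of measuring |00> is 1/4.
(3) A full measurement returns |10> with probability 1/4.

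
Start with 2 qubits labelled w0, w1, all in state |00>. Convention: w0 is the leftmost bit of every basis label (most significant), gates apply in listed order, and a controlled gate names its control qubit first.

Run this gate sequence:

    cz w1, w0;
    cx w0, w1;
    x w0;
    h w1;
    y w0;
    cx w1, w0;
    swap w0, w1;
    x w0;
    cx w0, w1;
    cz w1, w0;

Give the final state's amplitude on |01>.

The amplitude on |01> is -sqrt(2)*I/2.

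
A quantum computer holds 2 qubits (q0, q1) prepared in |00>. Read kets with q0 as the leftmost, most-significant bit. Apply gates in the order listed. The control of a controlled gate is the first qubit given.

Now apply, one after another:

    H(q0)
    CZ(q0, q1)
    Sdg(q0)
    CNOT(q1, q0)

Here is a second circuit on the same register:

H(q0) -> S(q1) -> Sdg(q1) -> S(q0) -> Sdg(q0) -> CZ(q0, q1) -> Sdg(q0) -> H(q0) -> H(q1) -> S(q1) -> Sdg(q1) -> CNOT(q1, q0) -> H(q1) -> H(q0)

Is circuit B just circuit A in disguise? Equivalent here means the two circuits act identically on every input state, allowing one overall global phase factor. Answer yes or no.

No: there is an input state on which the two circuits produce genuinely different outputs (not merely differing by a phase).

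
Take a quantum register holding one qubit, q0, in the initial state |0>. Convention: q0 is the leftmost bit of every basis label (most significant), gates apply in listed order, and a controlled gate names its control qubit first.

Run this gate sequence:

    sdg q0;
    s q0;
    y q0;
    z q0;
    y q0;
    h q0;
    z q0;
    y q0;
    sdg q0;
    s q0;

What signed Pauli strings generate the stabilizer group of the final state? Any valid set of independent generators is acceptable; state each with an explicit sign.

The final state is stabilized by the group generated by +X; other independent generating sets are equally valid.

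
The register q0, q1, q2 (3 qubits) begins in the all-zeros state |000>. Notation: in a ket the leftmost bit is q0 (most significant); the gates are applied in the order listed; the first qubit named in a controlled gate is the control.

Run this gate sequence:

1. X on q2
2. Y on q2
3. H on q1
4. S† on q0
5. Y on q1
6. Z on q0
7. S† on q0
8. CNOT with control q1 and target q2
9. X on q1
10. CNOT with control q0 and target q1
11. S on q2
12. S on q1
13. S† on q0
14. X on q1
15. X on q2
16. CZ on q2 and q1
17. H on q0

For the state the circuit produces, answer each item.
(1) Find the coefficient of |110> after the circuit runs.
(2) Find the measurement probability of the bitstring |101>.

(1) The final state's coefficient on |110> equals I/2.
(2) The probability of measuring |101> is 1/4.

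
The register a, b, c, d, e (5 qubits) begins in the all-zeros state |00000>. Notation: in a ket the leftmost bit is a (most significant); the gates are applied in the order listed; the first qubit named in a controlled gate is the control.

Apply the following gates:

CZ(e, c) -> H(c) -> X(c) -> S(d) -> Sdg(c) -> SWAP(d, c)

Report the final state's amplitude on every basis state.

After the circuit, the state carries amplitude sqrt(2)/2 on |00000>, -sqrt(2)*I/2 on |00010>, and 0 on every other basis state.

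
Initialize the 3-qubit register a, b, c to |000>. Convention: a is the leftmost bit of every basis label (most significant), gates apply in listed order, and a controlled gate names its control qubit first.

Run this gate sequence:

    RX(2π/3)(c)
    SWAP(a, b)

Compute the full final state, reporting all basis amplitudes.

The resulting statevector has amplitude 1/2 on |000>, -sqrt(3)*I/2 on |001>, and 0 on every other basis state.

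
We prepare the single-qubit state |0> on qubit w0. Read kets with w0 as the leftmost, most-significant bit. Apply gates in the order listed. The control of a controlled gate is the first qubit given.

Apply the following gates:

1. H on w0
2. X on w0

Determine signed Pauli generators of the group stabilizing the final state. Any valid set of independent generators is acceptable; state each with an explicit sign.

The stabilizer group can be generated by +X, among other valid generating sets.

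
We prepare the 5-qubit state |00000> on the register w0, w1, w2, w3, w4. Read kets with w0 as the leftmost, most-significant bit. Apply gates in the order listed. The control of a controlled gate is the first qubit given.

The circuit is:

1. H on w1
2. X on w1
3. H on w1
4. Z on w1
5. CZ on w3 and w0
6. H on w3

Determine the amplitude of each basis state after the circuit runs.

The resulting statevector has amplitude sqrt(2)/2 on |00000>, sqrt(2)/2 on |00010>, and 0 on every other basis state.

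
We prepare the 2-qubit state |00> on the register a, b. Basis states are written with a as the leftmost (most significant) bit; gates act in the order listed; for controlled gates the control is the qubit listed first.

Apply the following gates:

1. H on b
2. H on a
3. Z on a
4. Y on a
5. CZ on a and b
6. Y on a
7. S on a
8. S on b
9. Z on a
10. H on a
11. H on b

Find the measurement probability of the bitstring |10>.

Outcome |10> occurs with probability 1/2.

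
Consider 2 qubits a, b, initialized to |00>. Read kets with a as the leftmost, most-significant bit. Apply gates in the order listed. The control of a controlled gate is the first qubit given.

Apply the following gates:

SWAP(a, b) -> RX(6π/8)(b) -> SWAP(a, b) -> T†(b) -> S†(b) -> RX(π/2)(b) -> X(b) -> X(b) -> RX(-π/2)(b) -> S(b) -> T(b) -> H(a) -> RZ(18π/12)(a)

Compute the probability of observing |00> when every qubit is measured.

A full measurement returns |00> with probability 1/2. Key observation: steps 4-11 multiply out to the identity, so the circuit reduces to the remaining gates.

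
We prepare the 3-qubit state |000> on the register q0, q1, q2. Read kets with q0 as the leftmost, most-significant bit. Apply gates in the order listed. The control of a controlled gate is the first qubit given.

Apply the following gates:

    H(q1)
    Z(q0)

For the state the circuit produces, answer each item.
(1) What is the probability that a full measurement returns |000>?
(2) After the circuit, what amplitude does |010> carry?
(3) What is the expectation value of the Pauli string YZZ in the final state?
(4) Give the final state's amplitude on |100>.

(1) A full measurement returns |000> with probability 1/2.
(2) The amplitude on |010> is sqrt(2)/2.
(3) In the final state, YZZ has expectation 0.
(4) |100> carries amplitude 0 in the final state.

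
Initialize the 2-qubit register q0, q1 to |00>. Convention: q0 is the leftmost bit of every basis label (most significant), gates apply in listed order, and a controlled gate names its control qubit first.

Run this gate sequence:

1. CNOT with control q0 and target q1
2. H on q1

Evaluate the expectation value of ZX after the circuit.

The observable ZX averages to 1.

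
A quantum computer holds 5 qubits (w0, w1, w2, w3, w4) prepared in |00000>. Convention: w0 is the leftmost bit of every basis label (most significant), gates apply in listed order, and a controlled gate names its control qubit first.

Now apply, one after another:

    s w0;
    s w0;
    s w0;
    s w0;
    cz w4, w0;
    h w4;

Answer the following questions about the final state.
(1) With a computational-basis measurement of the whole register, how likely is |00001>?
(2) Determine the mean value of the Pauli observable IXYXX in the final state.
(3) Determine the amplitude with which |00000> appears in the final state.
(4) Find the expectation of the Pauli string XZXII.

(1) Outcome |00001> occurs with probability 1/2. Key observation: the block from step 1 through step 4 cancels to the identity and can be dropped.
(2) The expectation value of IXYXX is 0.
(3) The amplitude on |00000> is sqrt(2)/2.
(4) The expectation value of XZXII is 0.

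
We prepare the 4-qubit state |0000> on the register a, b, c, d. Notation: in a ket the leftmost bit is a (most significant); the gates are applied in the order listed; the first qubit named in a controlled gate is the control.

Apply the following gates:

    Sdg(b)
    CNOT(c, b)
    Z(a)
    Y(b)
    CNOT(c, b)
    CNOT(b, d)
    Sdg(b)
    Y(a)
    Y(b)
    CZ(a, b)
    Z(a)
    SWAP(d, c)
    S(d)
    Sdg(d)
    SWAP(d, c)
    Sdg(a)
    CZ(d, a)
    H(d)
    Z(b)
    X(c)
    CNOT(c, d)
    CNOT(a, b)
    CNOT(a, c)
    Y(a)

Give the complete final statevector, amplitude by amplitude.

The resulting statevector has amplitude sqrt(2)/2 on |0100>, -sqrt(2)/2 on |0101>, and 0 on every other basis state.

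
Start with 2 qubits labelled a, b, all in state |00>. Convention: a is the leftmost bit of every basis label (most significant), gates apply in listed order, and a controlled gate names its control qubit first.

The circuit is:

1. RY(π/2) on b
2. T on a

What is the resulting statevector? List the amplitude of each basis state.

The resulting statevector has amplitude sqrt(2)/2 on |00>, sqrt(2)/2 on |01>, 0 on |10>, 0 on |11>.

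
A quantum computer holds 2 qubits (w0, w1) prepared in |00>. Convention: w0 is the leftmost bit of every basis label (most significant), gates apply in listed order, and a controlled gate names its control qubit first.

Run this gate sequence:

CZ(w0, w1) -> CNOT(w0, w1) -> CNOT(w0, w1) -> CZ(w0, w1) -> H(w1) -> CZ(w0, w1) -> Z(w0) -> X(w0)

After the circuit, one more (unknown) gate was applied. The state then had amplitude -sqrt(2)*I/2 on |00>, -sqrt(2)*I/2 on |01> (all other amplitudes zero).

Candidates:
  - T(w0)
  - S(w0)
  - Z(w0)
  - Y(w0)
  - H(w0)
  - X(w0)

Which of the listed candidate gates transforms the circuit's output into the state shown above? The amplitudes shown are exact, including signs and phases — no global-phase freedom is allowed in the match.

The unique candidate consistent with the amplitudes is Y(w0). Key observation: steps 1-4 multiply out to the identity, so the circuit reduces to the remaining gates.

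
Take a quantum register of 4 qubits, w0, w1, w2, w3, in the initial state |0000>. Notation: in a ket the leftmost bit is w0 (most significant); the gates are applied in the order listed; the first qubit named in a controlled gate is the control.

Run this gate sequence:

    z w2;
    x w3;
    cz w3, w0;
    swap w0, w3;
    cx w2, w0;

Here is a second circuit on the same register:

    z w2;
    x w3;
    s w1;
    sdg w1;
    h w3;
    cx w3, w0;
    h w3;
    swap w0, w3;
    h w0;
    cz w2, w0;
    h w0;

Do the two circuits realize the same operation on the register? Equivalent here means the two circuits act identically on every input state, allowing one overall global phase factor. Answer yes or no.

No: there is an input state on which the two circuits produce genuinely different outputs (not merely differing by a phase).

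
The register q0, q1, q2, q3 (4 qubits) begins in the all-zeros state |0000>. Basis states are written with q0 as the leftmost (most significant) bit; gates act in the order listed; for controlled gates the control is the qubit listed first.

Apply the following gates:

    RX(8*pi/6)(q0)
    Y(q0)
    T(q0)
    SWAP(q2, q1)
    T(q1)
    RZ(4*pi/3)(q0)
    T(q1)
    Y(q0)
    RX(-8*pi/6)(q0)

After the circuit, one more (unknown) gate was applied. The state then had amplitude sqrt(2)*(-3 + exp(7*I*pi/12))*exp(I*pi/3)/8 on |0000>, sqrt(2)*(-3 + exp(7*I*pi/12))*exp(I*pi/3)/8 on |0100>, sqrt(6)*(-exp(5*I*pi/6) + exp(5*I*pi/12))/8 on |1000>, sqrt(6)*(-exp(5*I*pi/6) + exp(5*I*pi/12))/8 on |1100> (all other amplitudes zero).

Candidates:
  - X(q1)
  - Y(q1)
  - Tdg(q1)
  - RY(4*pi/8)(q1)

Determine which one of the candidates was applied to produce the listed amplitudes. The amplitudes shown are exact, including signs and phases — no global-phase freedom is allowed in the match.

It was RY(4*pi/8)(q1) that produced the state shown.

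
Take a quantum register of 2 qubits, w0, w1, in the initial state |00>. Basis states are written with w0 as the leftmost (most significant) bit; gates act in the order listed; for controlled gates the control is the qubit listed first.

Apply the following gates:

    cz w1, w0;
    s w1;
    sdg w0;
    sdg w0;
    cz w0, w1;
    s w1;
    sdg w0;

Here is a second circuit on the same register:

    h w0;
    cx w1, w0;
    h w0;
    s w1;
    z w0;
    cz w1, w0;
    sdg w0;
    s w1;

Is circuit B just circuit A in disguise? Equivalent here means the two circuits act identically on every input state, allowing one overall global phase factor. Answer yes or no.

Yes, they are equivalent — the unitaries differ by at most a global phase.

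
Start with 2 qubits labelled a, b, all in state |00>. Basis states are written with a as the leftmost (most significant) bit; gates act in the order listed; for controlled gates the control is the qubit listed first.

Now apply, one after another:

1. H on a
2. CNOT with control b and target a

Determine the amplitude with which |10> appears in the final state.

The final state's coefficient on |10> equals sqrt(2)/2.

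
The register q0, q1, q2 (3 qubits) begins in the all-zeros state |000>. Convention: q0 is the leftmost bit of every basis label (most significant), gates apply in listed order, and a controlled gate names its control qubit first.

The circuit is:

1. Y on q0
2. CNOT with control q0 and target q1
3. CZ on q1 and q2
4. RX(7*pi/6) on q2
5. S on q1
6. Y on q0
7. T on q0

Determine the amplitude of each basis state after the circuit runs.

The final amplitudes are I*(-sqrt(6) + sqrt(2))/4 on |010>, sqrt(2)/4 + sqrt(6)/4 on |011>, and 0 on every other basis state.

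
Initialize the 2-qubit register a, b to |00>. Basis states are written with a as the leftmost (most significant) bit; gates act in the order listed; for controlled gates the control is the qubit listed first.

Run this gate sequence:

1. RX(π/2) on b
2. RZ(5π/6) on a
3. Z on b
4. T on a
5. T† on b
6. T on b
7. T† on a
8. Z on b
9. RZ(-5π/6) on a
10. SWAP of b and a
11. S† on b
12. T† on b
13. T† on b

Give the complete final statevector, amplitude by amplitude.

After the circuit, the state carries amplitude sqrt(2)/2 on |00>, 0 on |01>, -sqrt(2)*I/2 on |10>, 0 on |11>. Key observation: gates 2-9 undo each other exactly, leaving only the rest of the circuit to track.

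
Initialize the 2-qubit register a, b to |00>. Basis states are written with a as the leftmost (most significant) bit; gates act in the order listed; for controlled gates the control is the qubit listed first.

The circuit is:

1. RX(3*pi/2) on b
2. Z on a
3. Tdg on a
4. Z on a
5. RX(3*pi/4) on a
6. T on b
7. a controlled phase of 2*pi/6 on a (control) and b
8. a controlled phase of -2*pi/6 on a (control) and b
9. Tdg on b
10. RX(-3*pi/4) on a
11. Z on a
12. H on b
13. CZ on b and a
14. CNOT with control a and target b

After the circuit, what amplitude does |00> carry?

The amplitude on |00> is -1/2 - I/2. Key observation: gates 4-11 undo each other exactly, leaving only the rest of the circuit to track.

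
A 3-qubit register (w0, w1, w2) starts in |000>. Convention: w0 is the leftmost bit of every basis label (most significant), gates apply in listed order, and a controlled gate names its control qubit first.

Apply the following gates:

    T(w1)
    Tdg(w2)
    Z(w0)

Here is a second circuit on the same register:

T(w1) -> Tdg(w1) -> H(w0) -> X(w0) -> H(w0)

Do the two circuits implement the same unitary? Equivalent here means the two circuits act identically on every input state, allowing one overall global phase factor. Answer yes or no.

No: there is an input state on which the two circuits produce genuinely different outputs (not merely differing by a phase).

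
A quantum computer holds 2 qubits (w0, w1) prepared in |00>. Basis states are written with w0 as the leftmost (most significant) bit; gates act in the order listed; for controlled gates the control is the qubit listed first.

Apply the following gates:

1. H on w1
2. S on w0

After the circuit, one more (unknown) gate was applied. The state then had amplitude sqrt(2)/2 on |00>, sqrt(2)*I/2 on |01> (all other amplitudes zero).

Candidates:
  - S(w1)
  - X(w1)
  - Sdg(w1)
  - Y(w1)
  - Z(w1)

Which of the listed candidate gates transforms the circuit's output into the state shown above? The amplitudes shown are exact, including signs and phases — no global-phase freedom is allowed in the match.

It was S(w1) that produced the state shown.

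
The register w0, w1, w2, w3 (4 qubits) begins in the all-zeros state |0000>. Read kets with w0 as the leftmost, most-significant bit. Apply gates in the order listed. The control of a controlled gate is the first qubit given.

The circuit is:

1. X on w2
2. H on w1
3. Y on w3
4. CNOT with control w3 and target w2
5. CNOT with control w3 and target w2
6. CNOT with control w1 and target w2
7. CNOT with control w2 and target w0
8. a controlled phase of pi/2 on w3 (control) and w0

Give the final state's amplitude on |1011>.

The final state's coefficient on |1011> equals -sqrt(2)/2. Key observation: the block from step 4 through step 5 cancels to the identity and can be dropped.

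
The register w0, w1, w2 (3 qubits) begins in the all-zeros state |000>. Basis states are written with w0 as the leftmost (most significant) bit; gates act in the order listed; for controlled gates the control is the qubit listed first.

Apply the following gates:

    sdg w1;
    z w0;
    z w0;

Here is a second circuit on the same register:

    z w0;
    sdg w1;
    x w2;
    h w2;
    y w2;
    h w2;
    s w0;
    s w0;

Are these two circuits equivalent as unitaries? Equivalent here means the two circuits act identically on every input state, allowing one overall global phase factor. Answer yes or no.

No, they are not equivalent — no single phase factor reconciles the two unitaries.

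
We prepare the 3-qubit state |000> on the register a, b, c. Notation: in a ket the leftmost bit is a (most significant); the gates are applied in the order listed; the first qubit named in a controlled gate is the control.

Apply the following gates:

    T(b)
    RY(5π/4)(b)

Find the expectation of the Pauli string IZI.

The expectation value of IZI is -sqrt(2)/2.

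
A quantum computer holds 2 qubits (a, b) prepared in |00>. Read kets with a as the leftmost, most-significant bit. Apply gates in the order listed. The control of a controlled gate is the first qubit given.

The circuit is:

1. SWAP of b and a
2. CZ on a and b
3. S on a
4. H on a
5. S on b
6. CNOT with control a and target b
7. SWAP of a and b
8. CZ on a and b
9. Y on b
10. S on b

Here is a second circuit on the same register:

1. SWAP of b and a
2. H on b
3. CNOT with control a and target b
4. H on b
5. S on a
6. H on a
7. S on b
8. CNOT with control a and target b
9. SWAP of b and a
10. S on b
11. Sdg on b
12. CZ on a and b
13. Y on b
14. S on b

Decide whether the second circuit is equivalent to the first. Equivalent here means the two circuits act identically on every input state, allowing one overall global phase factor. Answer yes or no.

Yes: on every input state the two circuits agree up to one overall phase factor.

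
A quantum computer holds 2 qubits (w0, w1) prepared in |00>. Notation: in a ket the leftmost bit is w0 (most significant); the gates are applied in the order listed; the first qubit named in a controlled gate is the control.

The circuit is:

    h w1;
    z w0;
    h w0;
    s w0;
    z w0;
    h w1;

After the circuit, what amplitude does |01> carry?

|01> carries amplitude 0 in the final state.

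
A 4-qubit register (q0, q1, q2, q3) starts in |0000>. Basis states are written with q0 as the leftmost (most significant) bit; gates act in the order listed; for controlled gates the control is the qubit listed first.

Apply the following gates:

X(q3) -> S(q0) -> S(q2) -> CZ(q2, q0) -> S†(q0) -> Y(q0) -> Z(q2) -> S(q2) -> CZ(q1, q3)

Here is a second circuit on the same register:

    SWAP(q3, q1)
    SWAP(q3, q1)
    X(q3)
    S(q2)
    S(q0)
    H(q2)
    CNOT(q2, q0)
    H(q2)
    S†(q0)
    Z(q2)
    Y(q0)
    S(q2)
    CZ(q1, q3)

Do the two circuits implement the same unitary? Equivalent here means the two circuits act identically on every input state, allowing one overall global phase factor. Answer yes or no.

No — the two circuits implement different unitaries, even allowing a global phase.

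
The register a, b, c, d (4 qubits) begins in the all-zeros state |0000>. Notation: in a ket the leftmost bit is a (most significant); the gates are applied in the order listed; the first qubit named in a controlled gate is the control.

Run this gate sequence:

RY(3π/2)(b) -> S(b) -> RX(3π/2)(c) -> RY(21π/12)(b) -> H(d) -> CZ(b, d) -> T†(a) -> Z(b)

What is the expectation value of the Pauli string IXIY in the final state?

The observable IXIY averages to -1.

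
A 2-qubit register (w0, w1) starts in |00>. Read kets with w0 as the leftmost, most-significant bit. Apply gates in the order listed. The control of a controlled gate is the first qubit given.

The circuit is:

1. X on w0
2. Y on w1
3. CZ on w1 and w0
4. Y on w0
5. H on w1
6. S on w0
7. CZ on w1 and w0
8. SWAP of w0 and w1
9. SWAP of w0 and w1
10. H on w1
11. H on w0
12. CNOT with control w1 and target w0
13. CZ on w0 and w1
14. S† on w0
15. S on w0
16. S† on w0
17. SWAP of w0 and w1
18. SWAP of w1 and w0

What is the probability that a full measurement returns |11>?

A full measurement returns |11> with probability 1/2.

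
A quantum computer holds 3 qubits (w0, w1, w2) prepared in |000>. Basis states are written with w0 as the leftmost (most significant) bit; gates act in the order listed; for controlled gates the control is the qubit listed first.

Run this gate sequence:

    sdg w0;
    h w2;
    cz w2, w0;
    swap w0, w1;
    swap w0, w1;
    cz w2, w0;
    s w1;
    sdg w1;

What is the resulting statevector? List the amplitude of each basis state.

After the circuit, the state carries amplitude sqrt(2)/2 on |000>, sqrt(2)/2 on |001>, and 0 on every other basis state. Key observation: steps 3-6 multiply out to the identity, so the circuit reduces to the remaining gates.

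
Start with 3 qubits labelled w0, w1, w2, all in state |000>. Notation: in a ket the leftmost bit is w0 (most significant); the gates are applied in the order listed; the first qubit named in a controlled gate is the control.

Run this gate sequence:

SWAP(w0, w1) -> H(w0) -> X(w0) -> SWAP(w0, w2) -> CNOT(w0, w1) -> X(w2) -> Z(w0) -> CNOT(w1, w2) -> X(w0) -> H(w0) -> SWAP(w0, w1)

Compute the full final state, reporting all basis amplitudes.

The resulting statevector has amplitude 1/2 on |000>, 1/2 on |001>, -1/2 on |010>, -1/2 on |011>, 0 on |100>, 0 on |101>, 0 on |110>, 0 on |111>.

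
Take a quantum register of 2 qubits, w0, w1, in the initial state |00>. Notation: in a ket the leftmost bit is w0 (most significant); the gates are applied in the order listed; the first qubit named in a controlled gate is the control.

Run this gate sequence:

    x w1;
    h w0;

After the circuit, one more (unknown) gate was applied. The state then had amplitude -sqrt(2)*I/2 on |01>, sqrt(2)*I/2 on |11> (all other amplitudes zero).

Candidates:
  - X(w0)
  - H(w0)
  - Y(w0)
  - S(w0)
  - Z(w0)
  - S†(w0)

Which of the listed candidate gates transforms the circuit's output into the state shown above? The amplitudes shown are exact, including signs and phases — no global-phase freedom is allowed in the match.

The applied gate was Y(w0).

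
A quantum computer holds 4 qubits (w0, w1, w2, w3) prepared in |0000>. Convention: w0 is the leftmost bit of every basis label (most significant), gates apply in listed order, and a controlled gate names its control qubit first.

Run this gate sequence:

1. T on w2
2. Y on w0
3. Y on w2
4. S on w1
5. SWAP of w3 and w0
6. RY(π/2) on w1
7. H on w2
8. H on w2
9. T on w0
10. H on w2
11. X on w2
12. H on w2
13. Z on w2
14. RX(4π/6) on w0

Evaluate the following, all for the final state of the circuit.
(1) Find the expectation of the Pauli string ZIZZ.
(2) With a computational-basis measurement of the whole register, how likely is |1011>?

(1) The observable ZIZZ averages to -1/2. Key observation: steps 10-13 multiply out to the identity, so the circuit reduces to the remaining gates.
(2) The probability of measuring |1011> is 3/8.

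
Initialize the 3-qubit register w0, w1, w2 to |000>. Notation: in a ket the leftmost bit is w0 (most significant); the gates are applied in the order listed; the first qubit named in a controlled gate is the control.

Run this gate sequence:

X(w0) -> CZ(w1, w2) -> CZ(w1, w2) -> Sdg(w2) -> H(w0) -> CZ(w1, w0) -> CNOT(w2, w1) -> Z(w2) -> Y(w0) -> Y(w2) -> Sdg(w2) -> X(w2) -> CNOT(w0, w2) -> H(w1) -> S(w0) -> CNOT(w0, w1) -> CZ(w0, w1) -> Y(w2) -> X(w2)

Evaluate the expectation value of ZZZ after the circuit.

The expectation value of ZZZ is 0. Key observation: gates 2-3 undo each other exactly, leaving only the rest of the circuit to track.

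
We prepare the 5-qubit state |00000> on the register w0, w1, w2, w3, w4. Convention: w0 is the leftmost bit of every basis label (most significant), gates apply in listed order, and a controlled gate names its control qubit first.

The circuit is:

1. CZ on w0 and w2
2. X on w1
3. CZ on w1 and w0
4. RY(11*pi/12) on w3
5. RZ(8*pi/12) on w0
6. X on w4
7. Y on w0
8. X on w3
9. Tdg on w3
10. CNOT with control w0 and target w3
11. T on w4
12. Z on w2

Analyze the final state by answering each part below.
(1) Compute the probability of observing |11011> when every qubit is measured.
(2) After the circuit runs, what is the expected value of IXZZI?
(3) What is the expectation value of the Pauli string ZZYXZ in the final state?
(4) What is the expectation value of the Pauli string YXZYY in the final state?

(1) The probability of measuring |11011> is sqrt(2)/8 + sqrt(6)/8 + 1/2.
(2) The expectation value of IXZZI is 0.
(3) The observable ZZYXZ averages to 0.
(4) The expectation value of YXZYY is 0.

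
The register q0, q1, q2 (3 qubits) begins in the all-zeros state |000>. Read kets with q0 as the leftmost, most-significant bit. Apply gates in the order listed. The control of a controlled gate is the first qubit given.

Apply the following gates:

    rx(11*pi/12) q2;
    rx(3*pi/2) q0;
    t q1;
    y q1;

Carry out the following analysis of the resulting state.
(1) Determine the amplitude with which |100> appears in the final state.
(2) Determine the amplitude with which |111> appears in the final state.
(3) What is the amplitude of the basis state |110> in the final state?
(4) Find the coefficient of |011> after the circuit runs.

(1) The final state's coefficient on |100> equals 0.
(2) The amplitude on |111> is -I*sqrt(6*sqrt(2) + 12)/8 - I*sqrt(4 - 2*sqrt(2))/8.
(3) The amplitude on |110> is -sqrt(12 - 6*sqrt(2))/8 + sqrt(2*sqrt(2) + 4)/8.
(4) |011> carries amplitude -sqrt(6*sqrt(2) + 12)/8 - sqrt(4 - 2*sqrt(2))/8 in the final state.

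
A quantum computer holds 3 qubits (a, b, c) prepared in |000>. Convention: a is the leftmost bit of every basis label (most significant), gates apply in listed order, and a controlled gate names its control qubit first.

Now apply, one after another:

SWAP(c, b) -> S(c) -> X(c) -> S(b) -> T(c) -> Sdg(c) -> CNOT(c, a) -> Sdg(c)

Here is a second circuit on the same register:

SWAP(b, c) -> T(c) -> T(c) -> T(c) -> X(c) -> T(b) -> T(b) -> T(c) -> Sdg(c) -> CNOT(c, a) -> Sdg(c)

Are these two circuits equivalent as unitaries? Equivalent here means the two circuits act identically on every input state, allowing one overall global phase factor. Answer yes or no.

No: there is an input state on which the two circuits produce genuinely different outputs (not merely differing by a phase).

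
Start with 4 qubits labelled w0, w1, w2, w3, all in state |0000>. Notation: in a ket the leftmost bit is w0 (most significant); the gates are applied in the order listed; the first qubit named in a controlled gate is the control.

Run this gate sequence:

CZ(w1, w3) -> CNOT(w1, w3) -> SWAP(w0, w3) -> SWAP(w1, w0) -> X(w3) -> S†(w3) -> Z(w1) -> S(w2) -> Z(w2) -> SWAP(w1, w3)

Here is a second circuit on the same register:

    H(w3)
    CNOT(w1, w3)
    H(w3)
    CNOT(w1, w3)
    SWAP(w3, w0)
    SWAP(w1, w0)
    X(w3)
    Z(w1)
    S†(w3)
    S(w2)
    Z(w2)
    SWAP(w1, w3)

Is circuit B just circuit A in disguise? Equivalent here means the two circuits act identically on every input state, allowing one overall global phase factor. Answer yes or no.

Yes — the two circuits implement the same unitary up to a global phase.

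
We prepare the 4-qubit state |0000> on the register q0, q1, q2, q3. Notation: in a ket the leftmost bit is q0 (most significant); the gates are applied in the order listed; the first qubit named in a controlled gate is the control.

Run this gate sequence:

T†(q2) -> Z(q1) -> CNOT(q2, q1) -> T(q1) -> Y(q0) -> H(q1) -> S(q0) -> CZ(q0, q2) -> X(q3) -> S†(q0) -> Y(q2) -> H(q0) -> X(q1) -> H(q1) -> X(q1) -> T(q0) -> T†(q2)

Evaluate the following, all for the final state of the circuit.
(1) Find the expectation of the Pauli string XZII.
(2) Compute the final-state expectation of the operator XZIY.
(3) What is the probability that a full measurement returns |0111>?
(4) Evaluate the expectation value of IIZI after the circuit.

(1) The observable XZII averages to sqrt(2)/2.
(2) The observable XZIY averages to 0.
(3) A full measurement returns |0111> with probability 1/2.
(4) In the final state, IIZI has expectation -1.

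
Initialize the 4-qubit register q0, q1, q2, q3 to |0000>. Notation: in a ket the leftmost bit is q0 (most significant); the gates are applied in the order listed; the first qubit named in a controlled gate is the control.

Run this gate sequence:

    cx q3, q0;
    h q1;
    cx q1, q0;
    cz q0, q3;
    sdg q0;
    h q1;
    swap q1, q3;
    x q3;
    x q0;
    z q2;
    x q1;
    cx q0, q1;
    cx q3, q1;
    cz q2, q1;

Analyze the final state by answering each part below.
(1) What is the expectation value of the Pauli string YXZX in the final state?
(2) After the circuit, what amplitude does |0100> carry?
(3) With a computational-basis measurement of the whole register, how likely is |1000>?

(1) The expectation value of YXZX is 0.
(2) The final state's coefficient on |0100> equals I/2.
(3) A full measurement returns |1000> with probability 1/4.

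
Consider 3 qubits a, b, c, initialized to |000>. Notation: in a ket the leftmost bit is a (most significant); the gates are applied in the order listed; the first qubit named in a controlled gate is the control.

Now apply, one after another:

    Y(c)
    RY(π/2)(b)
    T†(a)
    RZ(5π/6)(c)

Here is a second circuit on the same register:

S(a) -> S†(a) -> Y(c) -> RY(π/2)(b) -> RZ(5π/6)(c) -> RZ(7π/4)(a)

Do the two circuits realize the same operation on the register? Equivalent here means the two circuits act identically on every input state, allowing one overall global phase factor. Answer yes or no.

Yes, they are equivalent — the unitaries differ by at most a global phase.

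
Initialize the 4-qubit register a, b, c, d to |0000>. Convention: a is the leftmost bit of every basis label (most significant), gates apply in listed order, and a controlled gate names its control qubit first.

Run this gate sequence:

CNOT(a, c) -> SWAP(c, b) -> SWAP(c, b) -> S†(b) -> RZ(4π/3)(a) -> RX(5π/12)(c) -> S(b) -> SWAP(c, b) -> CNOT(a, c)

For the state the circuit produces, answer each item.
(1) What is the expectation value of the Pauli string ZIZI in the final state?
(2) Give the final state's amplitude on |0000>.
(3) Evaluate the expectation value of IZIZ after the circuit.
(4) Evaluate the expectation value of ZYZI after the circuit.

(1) The observable ZIZI averages to 1.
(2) The amplitude on |0000> is (-sqrt(sqrt(2) + 2)/4 - sqrt(6 - 3*sqrt(2))/4)*exp(I*pi/3).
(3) The expectation value of IZIZ is -sqrt(2)/4 + sqrt(6)/4.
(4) The observable ZYZI averages to -sqrt(6)/4 - sqrt(2)/4.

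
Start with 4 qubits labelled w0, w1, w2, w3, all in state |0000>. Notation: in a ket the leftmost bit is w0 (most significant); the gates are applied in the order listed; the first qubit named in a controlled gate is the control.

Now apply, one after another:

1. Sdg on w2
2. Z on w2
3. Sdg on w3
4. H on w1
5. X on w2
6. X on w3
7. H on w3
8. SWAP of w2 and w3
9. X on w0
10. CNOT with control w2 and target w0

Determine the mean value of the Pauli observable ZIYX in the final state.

The expectation value of ZIYX is 0.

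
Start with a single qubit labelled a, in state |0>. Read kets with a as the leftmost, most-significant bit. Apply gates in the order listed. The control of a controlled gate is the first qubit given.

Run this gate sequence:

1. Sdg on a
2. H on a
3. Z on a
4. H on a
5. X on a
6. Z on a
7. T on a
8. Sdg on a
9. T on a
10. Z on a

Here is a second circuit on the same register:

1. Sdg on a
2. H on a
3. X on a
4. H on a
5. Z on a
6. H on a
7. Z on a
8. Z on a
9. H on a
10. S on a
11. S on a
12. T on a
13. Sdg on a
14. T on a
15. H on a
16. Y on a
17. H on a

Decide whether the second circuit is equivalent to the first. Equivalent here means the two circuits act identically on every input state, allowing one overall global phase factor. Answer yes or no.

No, they are not equivalent — no single phase factor reconciles the two unitaries.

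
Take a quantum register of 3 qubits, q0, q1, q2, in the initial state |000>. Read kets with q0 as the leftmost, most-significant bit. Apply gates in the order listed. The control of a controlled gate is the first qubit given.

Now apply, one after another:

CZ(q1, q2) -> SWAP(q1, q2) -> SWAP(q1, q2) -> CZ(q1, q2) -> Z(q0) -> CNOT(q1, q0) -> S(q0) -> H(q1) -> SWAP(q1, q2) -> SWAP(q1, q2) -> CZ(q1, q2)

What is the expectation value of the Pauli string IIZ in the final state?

The observable IIZ averages to 1.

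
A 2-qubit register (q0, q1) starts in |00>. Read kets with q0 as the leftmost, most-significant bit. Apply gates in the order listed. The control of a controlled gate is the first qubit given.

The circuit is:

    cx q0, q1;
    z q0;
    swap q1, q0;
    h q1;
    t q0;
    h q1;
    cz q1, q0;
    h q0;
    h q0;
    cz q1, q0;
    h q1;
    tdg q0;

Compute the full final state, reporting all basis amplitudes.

After the circuit, the state carries amplitude sqrt(2)/2 on |00>, sqrt(2)/2 on |01>, 0 on |10>, 0 on |11>.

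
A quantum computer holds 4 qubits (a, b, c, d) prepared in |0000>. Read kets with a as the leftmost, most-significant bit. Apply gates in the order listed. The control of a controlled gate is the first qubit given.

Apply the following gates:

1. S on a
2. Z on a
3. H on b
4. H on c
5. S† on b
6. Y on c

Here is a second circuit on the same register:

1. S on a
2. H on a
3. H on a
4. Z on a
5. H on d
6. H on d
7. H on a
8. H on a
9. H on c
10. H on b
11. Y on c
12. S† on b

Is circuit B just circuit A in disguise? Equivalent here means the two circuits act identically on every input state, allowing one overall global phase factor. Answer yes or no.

Yes: on every input state the two circuits agree up to one overall phase factor.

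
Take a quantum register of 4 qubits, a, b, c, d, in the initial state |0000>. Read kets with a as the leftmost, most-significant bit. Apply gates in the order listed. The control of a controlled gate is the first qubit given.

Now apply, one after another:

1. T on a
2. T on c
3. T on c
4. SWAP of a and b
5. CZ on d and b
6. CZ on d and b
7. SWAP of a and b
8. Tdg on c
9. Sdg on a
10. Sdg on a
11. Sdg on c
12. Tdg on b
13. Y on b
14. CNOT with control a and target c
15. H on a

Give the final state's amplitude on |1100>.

The amplitude on |1100> is sqrt(2)*I/2.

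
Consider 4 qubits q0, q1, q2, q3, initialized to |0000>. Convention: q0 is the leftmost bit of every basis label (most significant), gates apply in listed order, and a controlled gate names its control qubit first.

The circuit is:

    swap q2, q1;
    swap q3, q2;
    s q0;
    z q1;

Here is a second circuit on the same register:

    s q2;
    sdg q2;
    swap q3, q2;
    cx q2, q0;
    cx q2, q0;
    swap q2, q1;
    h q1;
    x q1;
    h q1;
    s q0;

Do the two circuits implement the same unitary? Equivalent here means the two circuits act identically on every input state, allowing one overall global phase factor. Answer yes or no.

No — the two circuits implement different unitaries, even allowing a global phase.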